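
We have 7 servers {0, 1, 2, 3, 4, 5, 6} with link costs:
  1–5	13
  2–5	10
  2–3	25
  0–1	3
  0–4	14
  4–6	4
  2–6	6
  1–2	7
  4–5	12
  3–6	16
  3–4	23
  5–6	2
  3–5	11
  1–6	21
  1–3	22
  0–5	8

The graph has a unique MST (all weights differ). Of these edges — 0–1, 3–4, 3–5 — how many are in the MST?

2

Sort edges by weight, then run Kruskal:
5–6 (2): add. Components now {0} {1} {2} {3} {4} {5,6}
0–1 (3): add. Components now {0,1} {2} {3} {4} {5,6}
4–6 (4): add. Components now {0,1} {2} {3} {4,5,6}
2–6 (6): add. Components now {0,1} {2,4,5,6} {3}
1–2 (7): add. Components now {0,1,2,4,5,6} {3}
0–5 (8): skip — 0 and 5 already connected.
2–5 (10): skip — 2 and 5 already connected.
3–5 (11): add. Components now {0,1,2,3,4,5,6}
MST edge set: {5–6, 0–1, 4–6, 2–6, 1–2, 3–5}.
Of the listed edges, {0–1, 3–5} are in the MST → 2.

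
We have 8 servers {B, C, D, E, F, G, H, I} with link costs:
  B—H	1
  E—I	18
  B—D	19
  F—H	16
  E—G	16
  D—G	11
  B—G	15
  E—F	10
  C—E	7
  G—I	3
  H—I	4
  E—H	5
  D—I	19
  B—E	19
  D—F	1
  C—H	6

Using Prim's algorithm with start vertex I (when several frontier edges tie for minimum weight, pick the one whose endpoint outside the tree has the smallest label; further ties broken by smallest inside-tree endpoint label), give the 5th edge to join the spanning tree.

C-H

Prim's algorithm from I:
Step 1: cheapest edge leaving the tree is G—I (3); add G.
Step 2: cheapest edge leaving the tree is H—I (4); add H.
Step 3: cheapest edge leaving the tree is B—H (1); add B.
Step 4: cheapest edge leaving the tree is E—H (5); add E.
Step 5: cheapest edge leaving the tree is C—H (6); add C.
Step 6: cheapest edge leaving the tree is E—F (10); add F.
Step 7: cheapest edge leaving the tree is D—F (1); add D.
The 5th edge added is C—H.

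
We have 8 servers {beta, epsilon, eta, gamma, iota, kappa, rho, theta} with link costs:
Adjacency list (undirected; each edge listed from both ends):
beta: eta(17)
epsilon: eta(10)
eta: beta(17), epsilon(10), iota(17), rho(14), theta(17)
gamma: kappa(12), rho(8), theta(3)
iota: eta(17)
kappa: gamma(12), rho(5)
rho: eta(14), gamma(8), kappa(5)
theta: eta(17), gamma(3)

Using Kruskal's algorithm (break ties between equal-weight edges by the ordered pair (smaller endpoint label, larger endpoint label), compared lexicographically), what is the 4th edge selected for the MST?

epsilon-eta

Sort edges by weight, then run Kruskal:
gamma—theta (3): add — endpoints in different components.
kappa—rho (5): add — endpoints in different components.
gamma—rho (8): add — endpoints in different components.
epsilon—eta (10): add — endpoints in different components.
gamma—kappa (12): skip — kappa and gamma already connected.
eta—rho (14): add — endpoints in different components.
beta—eta (17): add — endpoints in different components.
eta—iota (17): add — endpoints in different components.
The 4th edge added is epsilon—eta.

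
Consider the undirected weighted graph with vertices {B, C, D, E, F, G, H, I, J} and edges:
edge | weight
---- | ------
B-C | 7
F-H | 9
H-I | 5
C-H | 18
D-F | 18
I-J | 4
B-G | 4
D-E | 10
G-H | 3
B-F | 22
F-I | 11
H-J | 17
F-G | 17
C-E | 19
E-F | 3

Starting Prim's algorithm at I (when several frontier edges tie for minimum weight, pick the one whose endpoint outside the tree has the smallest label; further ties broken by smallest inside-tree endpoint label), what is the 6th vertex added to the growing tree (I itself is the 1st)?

C

Prim's algorithm from I:
Step 1: cheapest edge leaving the tree is I-J (4); add J.
Step 2: cheapest edge leaving the tree is H-I (5); add H.
Step 3: cheapest edge leaving the tree is G-H (3); add G.
Step 4: cheapest edge leaving the tree is B-G (4); add B.
Step 5: cheapest edge leaving the tree is B-C (7); add C.
Step 6: cheapest edge leaving the tree is F-H (9); add F.
Step 7: cheapest edge leaving the tree is E-F (3); add E.
Step 8: cheapest edge leaving the tree is D-E (10); add D.
Vertex order: I, J, H, G, B, C, F, E, D. The 6th vertex is C.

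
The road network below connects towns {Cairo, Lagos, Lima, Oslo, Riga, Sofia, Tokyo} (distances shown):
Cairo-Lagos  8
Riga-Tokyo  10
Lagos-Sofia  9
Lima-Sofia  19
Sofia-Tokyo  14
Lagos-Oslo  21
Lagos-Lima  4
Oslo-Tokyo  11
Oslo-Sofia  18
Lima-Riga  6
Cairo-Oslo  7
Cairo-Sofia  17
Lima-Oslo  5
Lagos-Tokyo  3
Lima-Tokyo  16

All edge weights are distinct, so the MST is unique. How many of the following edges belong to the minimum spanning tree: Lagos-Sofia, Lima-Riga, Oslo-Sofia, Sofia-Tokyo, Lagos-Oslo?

2

Kruskal's algorithm — process edges by increasing weight (ties by edge label):
Lagos-Tokyo (3): add. Components now {Sofia} {Oslo} {Lagos,Tokyo} {Cairo} {Lima} {Riga}
Lagos-Lima (4): add. Components now {Sofia} {Oslo} {Lagos,Lima,Tokyo} {Cairo} {Riga}
Lima-Oslo (5): add. Components now {Sofia} {Lagos,Lima,Oslo,Tokyo} {Cairo} {Riga}
Lima-Riga (6): add. Components now {Sofia} {Lagos,Lima,Oslo,Riga,Tokyo} {Cairo}
Cairo-Oslo (7): add. Components now {Sofia} {Cairo,Lagos,Lima,Oslo,Riga,Tokyo}
Cairo-Lagos (8): skip — Lagos and Cairo already connected.
Lagos-Sofia (9): add. Components now {Cairo,Lagos,Lima,Oslo,Riga,Sofia,Tokyo}
MST edge set: {Lagos-Tokyo, Lagos-Lima, Lima-Oslo, Lima-Riga, Cairo-Oslo, Lagos-Sofia}.
Of the listed edges, {Lagos-Sofia, Lima-Riga} are in the MST → 2.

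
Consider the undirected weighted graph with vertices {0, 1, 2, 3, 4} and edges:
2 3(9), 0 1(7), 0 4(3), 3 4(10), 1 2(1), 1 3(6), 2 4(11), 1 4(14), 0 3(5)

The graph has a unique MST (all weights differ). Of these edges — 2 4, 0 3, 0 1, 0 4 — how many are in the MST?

Kruskal's algorithm — process edges by increasing weight (ties by edge label):
1 2 (1): add — endpoints in different components.
0 4 (3): add — endpoints in different components.
0 3 (5): add — endpoints in different components.
1 3 (6): add — endpoints in different components.
MST edge set: {1 2, 0 4, 0 3, 1 3}.
Of the listed edges, {0 3, 0 4} are in the MST → 2.

2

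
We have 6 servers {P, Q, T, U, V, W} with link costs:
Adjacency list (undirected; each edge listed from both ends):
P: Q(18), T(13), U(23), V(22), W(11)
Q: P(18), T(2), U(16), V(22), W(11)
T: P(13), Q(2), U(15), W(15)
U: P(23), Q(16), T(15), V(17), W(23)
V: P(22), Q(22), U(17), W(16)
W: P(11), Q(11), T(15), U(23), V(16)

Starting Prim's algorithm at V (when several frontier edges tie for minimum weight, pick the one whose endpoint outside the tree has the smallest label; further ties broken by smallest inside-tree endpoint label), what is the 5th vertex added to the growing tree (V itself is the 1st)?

Prim, starting at V.
Step 1: frontier [V—W 16, U—V 17, P—V 22, Q—V 22] → take V—W (16); add W.
Step 2: frontier [U—V 17, P—V 22, Q—V 22, P—W 11, Q—W 11, T—W 15, U—W 23] → take P—W (11); add P.
Step 3: frontier [P—T 13, P—Q 18, P—U 23, U—V 17, Q—V 22, Q—W 11, T—W 15, U—W 23] → take Q—W (11); add Q.
Step 4: frontier [P—T 13, P—U 23, Q—T 2, Q—U 16, U—V 17, T—W 15, U—W 23] → take Q—T (2); add T.
Step 5: frontier [P—U 23, Q—U 16, T—U 15, U—V 17, U—W 23] → take T—U (15); add U.
Vertex order: V, W, P, Q, T, U. The 5th vertex is T.

T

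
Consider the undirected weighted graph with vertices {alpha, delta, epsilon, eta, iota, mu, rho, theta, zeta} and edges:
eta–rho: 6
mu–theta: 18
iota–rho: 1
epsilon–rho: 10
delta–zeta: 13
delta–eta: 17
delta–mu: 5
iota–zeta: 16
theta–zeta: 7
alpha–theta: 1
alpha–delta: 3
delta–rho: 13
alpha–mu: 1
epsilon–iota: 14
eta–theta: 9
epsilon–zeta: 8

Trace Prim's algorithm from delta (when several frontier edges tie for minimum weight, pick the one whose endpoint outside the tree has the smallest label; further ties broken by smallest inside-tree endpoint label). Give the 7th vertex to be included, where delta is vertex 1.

Prim's algorithm from delta:
Step 1: cheapest edge leaving the tree is alpha–delta (3); add alpha.
Step 2: cheapest edge leaving the tree is alpha–mu (1); add mu.
Step 3: cheapest edge leaving the tree is alpha–theta (1); add theta.
Step 4: cheapest edge leaving the tree is theta–zeta (7); add zeta.
Step 5: cheapest edge leaving the tree is epsilon–zeta (8); add epsilon.
Step 6: cheapest edge leaving the tree is eta–theta (9); add eta.
Step 7: cheapest edge leaving the tree is eta–rho (6); add rho.
Step 8: cheapest edge leaving the tree is iota–rho (1); add iota.
Vertex order: delta, alpha, mu, theta, zeta, epsilon, eta, rho, iota. The 7th vertex is eta.

eta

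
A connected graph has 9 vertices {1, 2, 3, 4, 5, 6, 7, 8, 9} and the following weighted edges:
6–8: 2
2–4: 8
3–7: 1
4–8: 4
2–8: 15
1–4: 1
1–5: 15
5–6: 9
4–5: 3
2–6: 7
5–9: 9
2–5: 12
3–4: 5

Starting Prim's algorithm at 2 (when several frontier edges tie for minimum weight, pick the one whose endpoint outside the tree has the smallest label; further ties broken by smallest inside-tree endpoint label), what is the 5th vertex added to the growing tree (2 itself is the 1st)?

1

Prim's algorithm from 2:
Step 1: frontier [2–6 7, 2–4 8, 2–5 12, 2–8 15] → take 2–6 (7); add 6.
Step 2: frontier [2–4 8, 2–5 12, 2–8 15, 6–8 2, 5–6 9] → take 6–8 (2); add 8.
Step 3: frontier [2–4 8, 2–5 12, 5–6 9, 4–8 4] → take 4–8 (4); add 4.
Step 4: frontier [2–5 12, 1–4 1, 4–5 3, 3–4 5, 5–6 9] → take 1–4 (1); add 1.
Step 5: frontier [1–5 15, 2–5 12, 4–5 3, 3–4 5, 5–6 9] → take 4–5 (3); add 5.
Step 6: frontier [3–4 5, 5–9 9] → take 3–4 (5); add 3.
Step 7: frontier [3–7 1, 5–9 9] → take 3–7 (1); add 7.
Step 8: frontier [5–9 9] → take 5–9 (9); add 9.
Vertex order: 2, 6, 8, 4, 1, 5, 3, 7, 9. The 5th vertex is 1.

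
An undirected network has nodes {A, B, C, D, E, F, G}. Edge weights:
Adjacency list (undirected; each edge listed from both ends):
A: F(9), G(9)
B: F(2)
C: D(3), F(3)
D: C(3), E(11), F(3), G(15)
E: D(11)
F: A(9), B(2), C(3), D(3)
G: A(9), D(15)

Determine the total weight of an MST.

37

Prim's algorithm from B:
Step 1: frontier [B F 2] → take B F (2); add F.
Step 2: frontier [C F 3, D F 3, A F 9] → take C F (3); add C.
Step 3: frontier [C D 3, D F 3, A F 9] → take C D (3); add D.
Step 4: frontier [D E 11, D G 15, A F 9] → take A F (9); add A.
Step 5: frontier [A G 9, D E 11, D G 15] → take A G (9); add G.
Step 6: frontier [D E 11] → take D E (11); add E.
MST edges: B F, C F, C D, A F, A G, D E; total weight 2+3+3+9+9+11 = 37.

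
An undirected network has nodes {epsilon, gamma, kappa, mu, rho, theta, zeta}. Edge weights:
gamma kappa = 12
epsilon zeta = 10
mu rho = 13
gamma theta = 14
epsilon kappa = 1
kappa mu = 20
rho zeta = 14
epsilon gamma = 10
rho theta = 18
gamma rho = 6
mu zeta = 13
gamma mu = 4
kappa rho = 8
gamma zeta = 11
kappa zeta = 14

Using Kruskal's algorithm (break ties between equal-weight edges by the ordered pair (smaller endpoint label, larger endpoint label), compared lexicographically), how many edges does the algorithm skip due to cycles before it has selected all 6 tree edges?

Kruskal's algorithm — process edges by increasing weight (ties by edge label):
epsilon kappa (1): add. Components now {rho} {theta} {epsilon,kappa} {gamma} {zeta} {mu}
gamma mu (4): add. Components now {rho} {theta} {epsilon,kappa} {gamma,mu} {zeta}
gamma rho (6): add. Components now {gamma,mu,rho} {theta} {epsilon,kappa} {zeta}
kappa rho (8): add. Components now {epsilon,gamma,kappa,mu,rho} {theta} {zeta}
epsilon gamma (10): skip — gamma and epsilon already connected.
epsilon zeta (10): add. Components now {epsilon,gamma,kappa,mu,rho,zeta} {theta}
gamma zeta (11): skip — gamma and zeta already connected.
gamma kappa (12): skip — kappa and gamma already connected.
mu rho (13): skip — rho and mu already connected.
mu zeta (13): skip — zeta and mu already connected.
gamma theta (14): add. Components now {epsilon,gamma,kappa,mu,rho,theta,zeta}
Edges rejected before the tree was complete: 5.

5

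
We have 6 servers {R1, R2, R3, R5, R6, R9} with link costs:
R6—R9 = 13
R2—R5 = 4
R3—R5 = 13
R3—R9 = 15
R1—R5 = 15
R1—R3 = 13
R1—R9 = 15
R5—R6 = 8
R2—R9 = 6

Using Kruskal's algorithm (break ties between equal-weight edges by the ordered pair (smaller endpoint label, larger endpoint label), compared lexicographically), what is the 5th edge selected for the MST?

R3-R5

Kruskal: consider edges lightest-first.
R2—R5 (4): add — endpoints in different components.
R2—R9 (6): add — endpoints in different components.
R5—R6 (8): add — endpoints in different components.
R1—R3 (13): add — endpoints in different components.
R3—R5 (13): add — endpoints in different components.
The 5th edge added is R3—R5.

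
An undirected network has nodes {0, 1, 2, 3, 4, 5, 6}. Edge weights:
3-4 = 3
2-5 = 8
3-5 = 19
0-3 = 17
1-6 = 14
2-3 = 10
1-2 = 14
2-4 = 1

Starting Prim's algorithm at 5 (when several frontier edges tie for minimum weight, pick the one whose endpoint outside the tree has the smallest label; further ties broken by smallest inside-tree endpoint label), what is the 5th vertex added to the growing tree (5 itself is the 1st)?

Prim, starting at 5.
Step 1: frontier [2-5 8, 3-5 19] → take 2-5 (8); add 2.
Step 2: frontier [2-4 1, 2-3 10, 1-2 14, 3-5 19] → take 2-4 (1); add 4.
Step 3: frontier [2-3 10, 1-2 14, 3-4 3, 3-5 19] → take 3-4 (3); add 3.
Step 4: frontier [1-2 14, 0-3 17] → take 1-2 (14); add 1.
Step 5: frontier [1-6 14, 0-3 17] → take 1-6 (14); add 6.
Step 6: frontier [0-3 17] → take 0-3 (17); add 0.
Vertex order: 5, 2, 4, 3, 1, 6, 0. The 5th vertex is 1.

1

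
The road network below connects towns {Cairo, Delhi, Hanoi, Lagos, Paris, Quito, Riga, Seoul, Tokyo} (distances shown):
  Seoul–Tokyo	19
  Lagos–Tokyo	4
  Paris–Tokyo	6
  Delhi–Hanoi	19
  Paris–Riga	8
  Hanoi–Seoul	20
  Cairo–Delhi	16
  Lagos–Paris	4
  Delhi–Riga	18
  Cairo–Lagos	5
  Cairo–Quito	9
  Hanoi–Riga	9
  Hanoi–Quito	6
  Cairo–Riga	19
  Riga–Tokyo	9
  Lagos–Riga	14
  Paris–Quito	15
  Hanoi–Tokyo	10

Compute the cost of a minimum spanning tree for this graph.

71

Kruskal: consider edges lightest-first.
Lagos–Paris (4): add — endpoints in different components.
Lagos–Tokyo (4): add — endpoints in different components.
Cairo–Lagos (5): add — endpoints in different components.
Hanoi–Quito (6): add — endpoints in different components.
Paris–Tokyo (6): skip — Tokyo and Paris already connected.
Paris–Riga (8): add — endpoints in different components.
Cairo–Quito (9): add — endpoints in different components.
Hanoi–Riga (9): skip — Riga and Hanoi already connected.
Riga–Tokyo (9): skip — Riga and Tokyo already connected.
Hanoi–Tokyo (10): skip — Tokyo and Hanoi already connected.
Lagos–Riga (14): skip — Riga and Lagos already connected.
Paris–Quito (15): skip — Quito and Paris already connected.
Cairo–Delhi (16): add — endpoints in different components.
Delhi–Riga (18): skip — Riga and Delhi already connected.
Cairo–Riga (19): skip — Riga and Cairo already connected.
Delhi–Hanoi (19): skip — Delhi and Hanoi already connected.
Seoul–Tokyo (19): add — endpoints in different components.
MST edges: Lagos–Paris, Lagos–Tokyo, Cairo–Lagos, Hanoi–Quito, Paris–Riga, Cairo–Quito, Cairo–Delhi, Seoul–Tokyo; total weight 4+4+5+6+8+9+16+19 = 71.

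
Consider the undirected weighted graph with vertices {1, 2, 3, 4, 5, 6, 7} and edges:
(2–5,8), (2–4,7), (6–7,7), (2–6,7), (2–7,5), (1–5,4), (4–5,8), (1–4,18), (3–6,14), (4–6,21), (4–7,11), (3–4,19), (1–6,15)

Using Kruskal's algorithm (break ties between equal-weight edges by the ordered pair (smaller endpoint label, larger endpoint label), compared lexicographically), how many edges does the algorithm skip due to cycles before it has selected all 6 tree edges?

Sort edges by weight, then run Kruskal:
1–5 (4): add — endpoints in different components.
2–7 (5): add — endpoints in different components.
2–4 (7): add — endpoints in different components.
2–6 (7): add — endpoints in different components.
6–7 (7): skip — 6 and 7 already connected.
2–5 (8): add — endpoints in different components.
4–5 (8): skip — 4 and 5 already connected.
4–7 (11): skip — 4 and 7 already connected.
3–6 (14): add — endpoints in different components.
Edges rejected before the tree was complete: 3.

3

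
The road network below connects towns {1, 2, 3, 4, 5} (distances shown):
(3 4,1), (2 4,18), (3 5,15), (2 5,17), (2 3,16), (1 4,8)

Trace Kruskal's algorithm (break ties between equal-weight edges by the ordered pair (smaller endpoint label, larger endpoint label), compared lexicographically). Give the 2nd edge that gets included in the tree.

Sort edges by weight, then run Kruskal:
3 4 (1): add. Components now {1} {2} {3,4} {5}
1 4 (8): add. Components now {1,3,4} {2} {5}
3 5 (15): add. Components now {1,3,4,5} {2}
2 3 (16): add. Components now {1,2,3,4,5}
The 2nd edge added is 1 4.

1-4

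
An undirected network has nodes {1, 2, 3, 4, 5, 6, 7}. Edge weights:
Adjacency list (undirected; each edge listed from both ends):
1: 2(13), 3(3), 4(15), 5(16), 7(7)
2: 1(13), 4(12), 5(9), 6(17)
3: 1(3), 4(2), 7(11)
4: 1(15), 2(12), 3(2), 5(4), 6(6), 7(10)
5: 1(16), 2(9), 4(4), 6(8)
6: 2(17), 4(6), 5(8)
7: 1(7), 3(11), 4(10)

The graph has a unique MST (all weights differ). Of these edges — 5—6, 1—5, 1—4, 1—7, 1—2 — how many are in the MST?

1

Sort edges by weight, then run Kruskal:
3—4 (2): add. Components now {1} {2} {3,4} {5} {6} {7}
1—3 (3): add. Components now {1,3,4} {2} {5} {6} {7}
4—5 (4): add. Components now {1,3,4,5} {2} {6} {7}
4—6 (6): add. Components now {1,3,4,5,6} {2} {7}
1—7 (7): add. Components now {1,3,4,5,6,7} {2}
5—6 (8): skip — 5 and 6 already connected.
2—5 (9): add. Components now {1,2,3,4,5,6,7}
MST edge set: {3—4, 1—3, 4—5, 4—6, 1—7, 2—5}.
Of the listed edges, {1—7} are in the MST → 1.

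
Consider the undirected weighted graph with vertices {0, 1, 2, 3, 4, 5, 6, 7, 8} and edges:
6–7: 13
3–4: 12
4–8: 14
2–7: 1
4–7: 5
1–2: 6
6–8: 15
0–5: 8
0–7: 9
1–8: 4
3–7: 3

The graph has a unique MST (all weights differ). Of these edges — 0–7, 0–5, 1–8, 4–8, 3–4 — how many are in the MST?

3

Sort edges by weight, then run Kruskal:
2–7 (1): add — endpoints in different components.
3–7 (3): add — endpoints in different components.
1–8 (4): add — endpoints in different components.
4–7 (5): add — endpoints in different components.
1–2 (6): add — endpoints in different components.
0–5 (8): add — endpoints in different components.
0–7 (9): add — endpoints in different components.
3–4 (12): skip — 3 and 4 already connected.
6–7 (13): add — endpoints in different components.
MST edge set: {2–7, 3–7, 1–8, 4–7, 1–2, 0–5, 0–7, 6–7}.
Of the listed edges, {0–7, 0–5, 1–8} are in the MST → 3.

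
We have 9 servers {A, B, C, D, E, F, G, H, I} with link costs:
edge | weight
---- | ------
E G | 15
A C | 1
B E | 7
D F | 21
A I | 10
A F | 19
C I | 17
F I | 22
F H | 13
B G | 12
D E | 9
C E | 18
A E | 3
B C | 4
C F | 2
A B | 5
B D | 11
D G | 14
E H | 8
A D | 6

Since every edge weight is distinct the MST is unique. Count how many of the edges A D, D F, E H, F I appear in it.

Sort edges by weight, then run Kruskal:
A C (1): add — endpoints in different components.
C F (2): add — endpoints in different components.
A E (3): add — endpoints in different components.
B C (4): add — endpoints in different components.
A B (5): skip — A and B already connected.
A D (6): add — endpoints in different components.
B E (7): skip — B and E already connected.
E H (8): add — endpoints in different components.
D E (9): skip — D and E already connected.
A I (10): add — endpoints in different components.
B D (11): skip — B and D already connected.
B G (12): add — endpoints in different components.
MST edge set: {A C, C F, A E, B C, A D, E H, A I, B G}.
Of the listed edges, {A D, E H} are in the MST → 2.

2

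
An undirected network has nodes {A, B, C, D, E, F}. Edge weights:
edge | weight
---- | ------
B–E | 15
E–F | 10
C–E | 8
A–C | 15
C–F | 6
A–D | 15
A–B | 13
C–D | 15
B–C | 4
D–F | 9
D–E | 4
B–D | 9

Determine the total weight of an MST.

Prim, starting at B.
Step 1: frontier [B–C 4, B–D 9, A–B 13, B–E 15] → take B–C (4); add C.
Step 2: frontier [B–D 9, A–B 13, B–E 15, C–F 6, C–E 8, A–C 15, C–D 15] → take C–F (6); add F.
Step 3: frontier [B–D 9, A–B 13, B–E 15, C–E 8, A–C 15, C–D 15, D–F 9, E–F 10] → take C–E (8); add E.
Step 4: frontier [B–D 9, A–B 13, A–C 15, C–D 15, D–E 4, D–F 9] → take D–E (4); add D.
Step 5: frontier [A–B 13, A–C 15, A–D 15] → take A–B (13); add A.
MST edges: B–C, C–F, C–E, D–E, A–B; total weight 4+6+8+4+13 = 35.

35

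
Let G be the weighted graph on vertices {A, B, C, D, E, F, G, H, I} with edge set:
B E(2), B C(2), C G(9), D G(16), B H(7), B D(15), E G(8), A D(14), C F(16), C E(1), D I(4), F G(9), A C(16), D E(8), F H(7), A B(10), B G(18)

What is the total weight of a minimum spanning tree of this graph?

47

Kruskal: consider edges lightest-first.
C E (1): add — endpoints in different components.
B C (2): add — endpoints in different components.
B E (2): skip — B and E already connected.
D I (4): add — endpoints in different components.
B H (7): add — endpoints in different components.
F H (7): add — endpoints in different components.
D E (8): add — endpoints in different components.
E G (8): add — endpoints in different components.
C G (9): skip — C and G already connected.
F G (9): skip — F and G already connected.
A B (10): add — endpoints in different components.
MST edges: C E, B C, D I, B H, F H, D E, E G, A B; total weight 1+2+4+7+7+8+8+10 = 47.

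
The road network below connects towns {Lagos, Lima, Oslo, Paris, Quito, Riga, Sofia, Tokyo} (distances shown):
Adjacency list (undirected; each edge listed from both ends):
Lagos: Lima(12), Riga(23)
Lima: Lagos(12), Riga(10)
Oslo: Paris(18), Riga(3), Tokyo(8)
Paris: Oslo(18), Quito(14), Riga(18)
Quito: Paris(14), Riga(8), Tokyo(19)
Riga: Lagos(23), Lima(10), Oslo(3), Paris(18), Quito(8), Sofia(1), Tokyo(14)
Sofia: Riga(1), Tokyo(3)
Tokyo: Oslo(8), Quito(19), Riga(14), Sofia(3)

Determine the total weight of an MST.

51

Kruskal's algorithm — process edges by increasing weight (ties by edge label):
Riga—Sofia (1): add — endpoints in different components.
Oslo—Riga (3): add — endpoints in different components.
Sofia—Tokyo (3): add — endpoints in different components.
Oslo—Tokyo (8): skip — Tokyo and Oslo already connected.
Quito—Riga (8): add — endpoints in different components.
Lima—Riga (10): add — endpoints in different components.
Lagos—Lima (12): add — endpoints in different components.
Paris—Quito (14): add — endpoints in different components.
MST edges: Riga—Sofia, Oslo—Riga, Sofia—Tokyo, Quito—Riga, Lima—Riga, Lagos—Lima, Paris—Quito; total weight 1+3+3+8+10+12+14 = 51.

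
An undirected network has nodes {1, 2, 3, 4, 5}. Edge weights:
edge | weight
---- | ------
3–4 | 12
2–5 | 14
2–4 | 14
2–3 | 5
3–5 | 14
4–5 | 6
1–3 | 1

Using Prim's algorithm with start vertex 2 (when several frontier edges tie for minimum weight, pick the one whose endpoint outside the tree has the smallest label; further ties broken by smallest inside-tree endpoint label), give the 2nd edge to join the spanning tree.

1-3

Grow the tree from 2 using Prim:
Step 1: cheapest edge leaving the tree is 2–3 (5); add 3.
Step 2: cheapest edge leaving the tree is 1–3 (1); add 1.
Step 3: cheapest edge leaving the tree is 3–4 (12); add 4.
Step 4: cheapest edge leaving the tree is 4–5 (6); add 5.
The 2nd edge added is 1–3.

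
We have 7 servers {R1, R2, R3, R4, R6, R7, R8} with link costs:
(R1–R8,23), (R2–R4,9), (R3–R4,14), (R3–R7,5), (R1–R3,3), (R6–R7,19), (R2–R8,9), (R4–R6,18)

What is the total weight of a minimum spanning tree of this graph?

Kruskal's algorithm — process edges by increasing weight (ties by edge label):
R1–R3 (3): add. Components now {R4} {R7} {R1,R3} {R8} {R6} {R2}
R3–R7 (5): add. Components now {R4} {R1,R3,R7} {R8} {R6} {R2}
R2–R4 (9): add. Components now {R2,R4} {R1,R3,R7} {R8} {R6}
R2–R8 (9): add. Components now {R2,R4,R8} {R1,R3,R7} {R6}
R3–R4 (14): add. Components now {R1,R2,R3,R4,R7,R8} {R6}
R4–R6 (18): add. Components now {R1,R2,R3,R4,R6,R7,R8}
MST edges: R1–R3, R3–R7, R2–R4, R2–R8, R3–R4, R4–R6; total weight 3+5+9+9+14+18 = 58.

58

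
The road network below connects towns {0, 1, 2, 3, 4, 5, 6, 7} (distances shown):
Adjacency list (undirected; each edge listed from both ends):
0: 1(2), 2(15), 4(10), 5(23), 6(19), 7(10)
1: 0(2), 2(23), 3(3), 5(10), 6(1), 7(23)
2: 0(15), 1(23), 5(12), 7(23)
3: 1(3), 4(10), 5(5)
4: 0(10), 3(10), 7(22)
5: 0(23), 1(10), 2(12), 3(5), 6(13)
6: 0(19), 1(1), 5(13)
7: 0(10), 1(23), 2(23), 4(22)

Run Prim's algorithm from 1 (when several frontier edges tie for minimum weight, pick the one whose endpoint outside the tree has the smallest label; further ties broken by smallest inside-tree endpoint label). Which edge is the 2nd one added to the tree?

Prim, starting at 1.
Step 1: cheapest edge leaving the tree is 1—6 (1); add 6.
Step 2: cheapest edge leaving the tree is 0—1 (2); add 0.
Step 3: cheapest edge leaving the tree is 1—3 (3); add 3.
Step 4: cheapest edge leaving the tree is 3—5 (5); add 5.
Step 5: cheapest edge leaving the tree is 0—4 (10); add 4.
Step 6: cheapest edge leaving the tree is 0—7 (10); add 7.
Step 7: cheapest edge leaving the tree is 2—5 (12); add 2.
The 2nd edge added is 0—1.

0-1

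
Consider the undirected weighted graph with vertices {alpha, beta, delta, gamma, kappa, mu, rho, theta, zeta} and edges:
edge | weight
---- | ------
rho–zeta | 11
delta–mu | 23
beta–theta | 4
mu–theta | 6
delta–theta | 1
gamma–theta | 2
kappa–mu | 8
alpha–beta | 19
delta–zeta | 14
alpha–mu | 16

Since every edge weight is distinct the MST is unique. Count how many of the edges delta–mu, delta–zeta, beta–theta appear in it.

Sort edges by weight, then run Kruskal:
delta–theta (1): add — endpoints in different components.
gamma–theta (2): add — endpoints in different components.
beta–theta (4): add — endpoints in different components.
mu–theta (6): add — endpoints in different components.
kappa–mu (8): add — endpoints in different components.
rho–zeta (11): add — endpoints in different components.
delta–zeta (14): add — endpoints in different components.
alpha–mu (16): add — endpoints in different components.
MST edge set: {delta–theta, gamma–theta, beta–theta, mu–theta, kappa–mu, rho–zeta, delta–zeta, alpha–mu}.
Of the listed edges, {delta–zeta, beta–theta} are in the MST → 2.

2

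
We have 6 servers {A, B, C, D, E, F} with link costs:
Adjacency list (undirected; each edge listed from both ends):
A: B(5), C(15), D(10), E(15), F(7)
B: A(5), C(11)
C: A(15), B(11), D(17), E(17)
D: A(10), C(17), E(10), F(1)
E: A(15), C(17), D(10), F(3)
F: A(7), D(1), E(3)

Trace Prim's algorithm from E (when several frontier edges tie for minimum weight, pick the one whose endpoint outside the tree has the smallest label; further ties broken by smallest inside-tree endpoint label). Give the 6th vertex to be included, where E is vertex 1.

Grow the tree from E using Prim:
Step 1: frontier [E–F 3, D–E 10, A–E 15, C–E 17] → take E–F (3); add F.
Step 2: frontier [D–E 10, A–E 15, C–E 17, D–F 1, A–F 7] → take D–F (1); add D.
Step 3: frontier [A–D 10, C–D 17, A–E 15, C–E 17, A–F 7] → take A–F (7); add A.
Step 4: frontier [A–B 5, A–C 15, C–D 17, C–E 17] → take A–B (5); add B.
Step 5: frontier [A–C 15, B–C 11, C–D 17, C–E 17] → take B–C (11); add C.
Vertex order: E, F, D, A, B, C. The 6th vertex is C.

C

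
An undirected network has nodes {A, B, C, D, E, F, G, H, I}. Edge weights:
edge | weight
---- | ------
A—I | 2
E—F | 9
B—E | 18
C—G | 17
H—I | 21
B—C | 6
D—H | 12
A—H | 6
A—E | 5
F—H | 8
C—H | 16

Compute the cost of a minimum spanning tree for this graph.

Grow the tree from I using Prim:
Step 1: frontier [A—I 2, H—I 21] → take A—I (2); add A.
Step 2: frontier [A—E 5, A—H 6, H—I 21] → take A—E (5); add E.
Step 3: frontier [A—H 6, E—F 9, B—E 18, H—I 21] → take A—H (6); add H.
Step 4: frontier [E—F 9, B—E 18, F—H 8, D—H 12, C—H 16] → take F—H (8); add F.
Step 5: frontier [B—E 18, D—H 12, C—H 16] → take D—H (12); add D.
Step 6: frontier [B—E 18, C—H 16] → take C—H (16); add C.
Step 7: frontier [B—C 6, C—G 17, B—E 18] → take B—C (6); add B.
Step 8: frontier [C—G 17] → take C—G (17); add G.
MST edges: A—I, A—E, A—H, F—H, D—H, C—H, B—C, C—G; total weight 2+5+6+8+12+16+6+17 = 72.

72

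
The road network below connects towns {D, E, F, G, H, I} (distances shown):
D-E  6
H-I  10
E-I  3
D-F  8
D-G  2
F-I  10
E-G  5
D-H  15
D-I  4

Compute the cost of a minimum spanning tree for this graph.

Kruskal's algorithm — process edges by increasing weight (ties by edge label):
D-G (2): add. Components now {D,G} {E} {F} {H} {I}
E-I (3): add. Components now {D,G} {E,I} {F} {H}
D-I (4): add. Components now {D,E,G,I} {F} {H}
E-G (5): skip — E and G already connected.
D-E (6): skip — D and E already connected.
D-F (8): add. Components now {D,E,F,G,I} {H}
F-I (10): skip — F and I already connected.
H-I (10): add. Components now {D,E,F,G,H,I}
MST edges: D-G, E-I, D-I, D-F, H-I; total weight 2+3+4+8+10 = 27.

27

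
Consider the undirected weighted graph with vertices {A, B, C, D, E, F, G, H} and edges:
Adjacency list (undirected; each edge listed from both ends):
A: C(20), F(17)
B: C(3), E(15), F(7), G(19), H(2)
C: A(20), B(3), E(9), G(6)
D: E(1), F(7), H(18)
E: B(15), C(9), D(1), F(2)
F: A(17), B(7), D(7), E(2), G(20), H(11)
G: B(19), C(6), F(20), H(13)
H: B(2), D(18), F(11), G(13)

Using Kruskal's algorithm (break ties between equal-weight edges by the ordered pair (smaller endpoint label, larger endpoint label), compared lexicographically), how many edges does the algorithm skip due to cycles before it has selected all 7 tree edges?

5

Kruskal: consider edges lightest-first.
D-E (1): add — endpoints in different components.
B-H (2): add — endpoints in different components.
E-F (2): add — endpoints in different components.
B-C (3): add — endpoints in different components.
C-G (6): add — endpoints in different components.
B-F (7): add — endpoints in different components.
D-F (7): skip — D and F already connected.
C-E (9): skip — C and E already connected.
F-H (11): skip — F and H already connected.
G-H (13): skip — G and H already connected.
B-E (15): skip — B and E already connected.
A-F (17): add — endpoints in different components.
Edges rejected before the tree was complete: 5.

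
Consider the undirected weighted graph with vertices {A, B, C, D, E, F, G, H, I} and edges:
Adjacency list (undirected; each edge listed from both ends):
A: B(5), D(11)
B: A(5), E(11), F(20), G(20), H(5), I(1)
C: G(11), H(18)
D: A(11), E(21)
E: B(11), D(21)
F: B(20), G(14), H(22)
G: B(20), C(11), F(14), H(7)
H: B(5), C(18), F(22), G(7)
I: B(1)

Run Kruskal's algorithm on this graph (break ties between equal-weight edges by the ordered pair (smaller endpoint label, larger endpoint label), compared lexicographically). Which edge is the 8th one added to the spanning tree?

Kruskal's algorithm — process edges by increasing weight (ties by edge label):
B—I (1): add — endpoints in different components.
A—B (5): add — endpoints in different components.
B—H (5): add — endpoints in different components.
G—H (7): add — endpoints in different components.
A—D (11): add — endpoints in different components.
B—E (11): add — endpoints in different components.
C—G (11): add — endpoints in different components.
F—G (14): add — endpoints in different components.
The 8th edge added is F—G.

F-G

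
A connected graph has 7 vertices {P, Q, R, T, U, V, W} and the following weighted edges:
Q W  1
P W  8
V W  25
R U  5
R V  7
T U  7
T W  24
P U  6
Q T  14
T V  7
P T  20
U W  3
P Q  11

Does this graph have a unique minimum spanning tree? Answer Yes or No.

Sort edges by weight, then run Kruskal:
Q W (1): add — endpoints in different components.
U W (3): add — endpoints in different components.
R U (5): add — endpoints in different components.
P U (6): add — endpoints in different components.
R V (7): add — endpoints in different components.
T U (7): add — endpoints in different components.
Non-tree edge T V has weight 7, equal to the heaviest edge on its tree cycle — swapping gives another MST of the same weight. Not unique.

No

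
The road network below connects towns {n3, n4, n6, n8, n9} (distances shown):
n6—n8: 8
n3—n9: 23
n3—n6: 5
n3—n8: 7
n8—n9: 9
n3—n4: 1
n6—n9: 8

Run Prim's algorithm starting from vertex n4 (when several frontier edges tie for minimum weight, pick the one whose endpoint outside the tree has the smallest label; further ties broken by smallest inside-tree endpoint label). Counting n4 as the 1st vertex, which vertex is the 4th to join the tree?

Prim's algorithm from n4:
Step 1: frontier [n3—n4 1] → take n3—n4 (1); add n3.
Step 2: frontier [n3—n6 5, n3—n8 7, n3—n9 23] → take n3—n6 (5); add n6.
Step 3: frontier [n3—n8 7, n3—n9 23, n6—n8 8, n6—n9 8] → take n3—n8 (7); add n8.
Step 4: frontier [n3—n9 23, n6—n9 8, n8—n9 9] → take n6—n9 (8); add n9.
Vertex order: n4, n3, n6, n8, n9. The 4th vertex is n8.

n8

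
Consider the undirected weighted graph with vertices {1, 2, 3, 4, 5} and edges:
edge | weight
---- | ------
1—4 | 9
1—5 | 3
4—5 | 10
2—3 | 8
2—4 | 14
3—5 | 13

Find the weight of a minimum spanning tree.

33

Kruskal: consider edges lightest-first.
1—5 (3): add — endpoints in different components.
2—3 (8): add — endpoints in different components.
1—4 (9): add — endpoints in different components.
4—5 (10): skip — 4 and 5 already connected.
3—5 (13): add — endpoints in different components.
MST edges: 1—5, 2—3, 1—4, 3—5; total weight 3+8+9+13 = 33.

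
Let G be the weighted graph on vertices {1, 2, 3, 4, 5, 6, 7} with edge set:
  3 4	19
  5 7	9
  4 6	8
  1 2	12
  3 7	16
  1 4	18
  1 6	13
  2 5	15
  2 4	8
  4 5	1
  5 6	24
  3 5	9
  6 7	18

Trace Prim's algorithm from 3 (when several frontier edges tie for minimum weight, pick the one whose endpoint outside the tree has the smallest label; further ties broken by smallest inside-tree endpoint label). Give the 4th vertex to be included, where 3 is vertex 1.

Prim, starting at 3.
Step 1: cheapest edge leaving the tree is 3 5 (9); add 5.
Step 2: cheapest edge leaving the tree is 4 5 (1); add 4.
Step 3: cheapest edge leaving the tree is 2 4 (8); add 2.
Step 4: cheapest edge leaving the tree is 4 6 (8); add 6.
Step 5: cheapest edge leaving the tree is 5 7 (9); add 7.
Step 6: cheapest edge leaving the tree is 1 2 (12); add 1.
Vertex order: 3, 5, 4, 2, 6, 7, 1. The 4th vertex is 2.

2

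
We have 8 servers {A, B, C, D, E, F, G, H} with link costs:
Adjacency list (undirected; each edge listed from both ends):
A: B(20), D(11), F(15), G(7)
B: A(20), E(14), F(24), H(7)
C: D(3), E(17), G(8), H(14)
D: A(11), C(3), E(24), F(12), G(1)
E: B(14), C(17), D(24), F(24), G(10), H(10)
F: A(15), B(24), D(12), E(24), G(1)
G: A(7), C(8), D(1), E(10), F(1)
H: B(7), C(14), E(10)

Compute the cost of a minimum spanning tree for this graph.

39

Prim's algorithm from G:
Step 1: cheapest edge leaving the tree is D—G (1); add D.
Step 2: cheapest edge leaving the tree is F—G (1); add F.
Step 3: cheapest edge leaving the tree is C—D (3); add C.
Step 4: cheapest edge leaving the tree is A—G (7); add A.
Step 5: cheapest edge leaving the tree is E—G (10); add E.
Step 6: cheapest edge leaving the tree is E—H (10); add H.
Step 7: cheapest edge leaving the tree is B—H (7); add B.
MST edges: D—G, F—G, C—D, A—G, E—G, E—H, B—H; total weight 1+1+3+7+10+10+7 = 39.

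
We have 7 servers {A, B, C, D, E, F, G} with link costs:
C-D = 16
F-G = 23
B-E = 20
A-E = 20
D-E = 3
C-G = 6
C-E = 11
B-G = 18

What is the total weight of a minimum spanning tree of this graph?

81

Prim, starting at B.
Step 1: cheapest edge leaving the tree is B-G (18); add G.
Step 2: cheapest edge leaving the tree is C-G (6); add C.
Step 3: cheapest edge leaving the tree is C-E (11); add E.
Step 4: cheapest edge leaving the tree is D-E (3); add D.
Step 5: cheapest edge leaving the tree is A-E (20); add A.
Step 6: cheapest edge leaving the tree is F-G (23); add F.
MST edges: B-G, C-G, C-E, D-E, A-E, F-G; total weight 18+6+11+3+20+23 = 81.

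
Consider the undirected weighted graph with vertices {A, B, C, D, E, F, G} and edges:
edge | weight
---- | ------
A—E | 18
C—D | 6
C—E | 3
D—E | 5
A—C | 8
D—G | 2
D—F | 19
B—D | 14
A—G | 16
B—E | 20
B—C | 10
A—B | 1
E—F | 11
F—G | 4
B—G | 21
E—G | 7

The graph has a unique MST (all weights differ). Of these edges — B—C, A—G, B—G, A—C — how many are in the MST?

Sort edges by weight, then run Kruskal:
A—B (1): add. Components now {A,B} {C} {D} {E} {F} {G}
D—G (2): add. Components now {A,B} {C} {D,G} {E} {F}
C—E (3): add. Components now {A,B} {C,E} {D,G} {F}
F—G (4): add. Components now {A,B} {C,E} {D,F,G}
D—E (5): add. Components now {A,B} {C,D,E,F,G}
C—D (6): skip — C and D already connected.
E—G (7): skip — E and G already connected.
A—C (8): add. Components now {A,B,C,D,E,F,G}
MST edge set: {A—B, D—G, C—E, F—G, D—E, A—C}.
Of the listed edges, {A—C} are in the MST → 1.

1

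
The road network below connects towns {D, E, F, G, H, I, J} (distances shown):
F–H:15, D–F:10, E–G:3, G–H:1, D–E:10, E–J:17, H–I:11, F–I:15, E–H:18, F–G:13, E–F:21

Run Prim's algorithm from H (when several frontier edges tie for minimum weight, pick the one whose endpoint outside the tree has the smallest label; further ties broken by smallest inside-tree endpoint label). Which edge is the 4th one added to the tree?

Prim, starting at H.
Step 1: frontier [G–H 1, H–I 11, F–H 15, E–H 18] → take G–H (1); add G.
Step 2: frontier [E–G 3, F–G 13, H–I 11, F–H 15, E–H 18] → take E–G (3); add E.
Step 3: frontier [D–E 10, E–J 17, E–F 21, F–G 13, H–I 11, F–H 15] → take D–E (10); add D.
Step 4: frontier [D–F 10, E–J 17, E–F 21, F–G 13, H–I 11, F–H 15] → take D–F (10); add F.
Step 5: frontier [E–J 17, F–I 15, H–I 11] → take H–I (11); add I.
Step 6: frontier [E–J 17] → take E–J (17); add J.
The 4th edge added is D–F.

D-F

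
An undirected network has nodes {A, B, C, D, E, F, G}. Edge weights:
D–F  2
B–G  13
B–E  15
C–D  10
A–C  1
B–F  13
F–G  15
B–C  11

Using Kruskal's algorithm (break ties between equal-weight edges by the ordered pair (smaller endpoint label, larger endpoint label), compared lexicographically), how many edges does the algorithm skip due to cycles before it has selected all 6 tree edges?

Kruskal: consider edges lightest-first.
A–C (1): add. Components now {A,C} {B} {D} {E} {F} {G}
D–F (2): add. Components now {A,C} {B} {D,F} {E} {G}
C–D (10): add. Components now {A,C,D,F} {B} {E} {G}
B–C (11): add. Components now {A,B,C,D,F} {E} {G}
B–F (13): skip — B and F already connected.
B–G (13): add. Components now {A,B,C,D,F,G} {E}
B–E (15): add. Components now {A,B,C,D,E,F,G}
Edges rejected before the tree was complete: 1.

1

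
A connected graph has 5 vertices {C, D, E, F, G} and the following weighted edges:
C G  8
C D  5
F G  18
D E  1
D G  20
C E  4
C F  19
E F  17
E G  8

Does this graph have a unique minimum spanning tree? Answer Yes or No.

No

Sort edges by weight, then run Kruskal:
D E (1): add — endpoints in different components.
C E (4): add — endpoints in different components.
C D (5): skip — C and D already connected.
C G (8): add — endpoints in different components.
E G (8): skip — E and G already connected.
E F (17): add — endpoints in different components.
Non-tree edge E G has weight 8, equal to the heaviest edge on its tree cycle — swapping gives another MST of the same weight. Not unique.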